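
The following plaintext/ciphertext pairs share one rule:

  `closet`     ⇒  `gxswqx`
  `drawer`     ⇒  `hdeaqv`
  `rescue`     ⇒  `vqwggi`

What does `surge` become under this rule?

wgvkq

Shifts by position in closet: pos 0: c→g (+4), pos 1: l→x (+12), pos 2: o→s (+4), pos 3: s→w (+4), pos 4: e→q (+12), pos 5: t→x (+4) — repeating every 3. The shifts repeat in a cycle of length 3: positions 0,1,… shift by +4, +12, +4, then the pattern repeats.
On surge: s+4=w, u+12=g, r+4=v, g+4=k, e+12=q.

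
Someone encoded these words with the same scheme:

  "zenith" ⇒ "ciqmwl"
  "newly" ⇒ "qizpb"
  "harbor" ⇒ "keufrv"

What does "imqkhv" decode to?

finger

It's a Vigenère-style cipher with numeric key [3,4]: position i shifts by key[i mod 2].
Reversing it on imqkhv: i−3=f, m−4=i, q−3=n, k−4=g, h−3=e, v−4=r.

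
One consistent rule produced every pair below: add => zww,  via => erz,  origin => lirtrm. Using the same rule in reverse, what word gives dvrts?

Each pair mirrors across the alphabet (a↔z, d↔w, d↔w): positions sum to 25. This is the alphabet-reversal cipher (Atbash): a becomes z, b becomes y, etc.
Undoing it on dvrts: d↔w, v↔e, r↔i, t↔g, s↔h.

weigh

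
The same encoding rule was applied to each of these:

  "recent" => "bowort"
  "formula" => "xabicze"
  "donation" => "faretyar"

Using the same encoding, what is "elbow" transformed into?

r(17)→b(1) and e(4)→o(14) fit y≡9x+4 (mod 26); the inverse of 9 mod 26 is 3. Treating letters as 0–25, the rule is x ↦ 9x + 4 (mod 26).
On elbow: e(4)→9·4+4≡14=o; l(11)→9·11+4≡25=z; b(1)→9·1+4≡13=n; o(14)→9·14+4≡0=a; w(22)→9·22+4≡20=u (all mod 26).

oznau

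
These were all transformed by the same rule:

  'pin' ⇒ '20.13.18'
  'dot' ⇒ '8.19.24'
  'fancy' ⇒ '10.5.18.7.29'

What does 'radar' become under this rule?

The number is (letter's place in the alphabet, a=1) + 4.
For radar: r=18→22, a=1→5, d=4→8, a=1→5, r=18→22.

22.5.8.5.22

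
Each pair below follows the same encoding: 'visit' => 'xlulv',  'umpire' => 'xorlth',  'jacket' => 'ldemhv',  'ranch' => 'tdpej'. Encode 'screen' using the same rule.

Vowels shift forward by 3 and consonants shift forward by 2.
Applying it to screen: s(cons)+2=u, c(cons)+2=e, r(cons)+2=t, e(vowel)+3=h, e(vowel)+3=h, n(cons)+2=p.

uethhp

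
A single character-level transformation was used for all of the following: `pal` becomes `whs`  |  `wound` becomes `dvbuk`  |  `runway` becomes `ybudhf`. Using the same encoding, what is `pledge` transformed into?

Compare letters: p→w is +7, a→h is +7, l→s is +7 — a constant shift. This is a Caesar cipher with shift 7.
For pledge: p+7=w, l+7=s, e+7=l, d+7=k, g+7=n, e+7=l.

wslknl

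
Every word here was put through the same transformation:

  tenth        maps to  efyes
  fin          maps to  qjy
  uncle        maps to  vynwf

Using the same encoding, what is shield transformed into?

The shift depends on letter class: consonant t→e is +11, but vowel e→f is +1. Vowels shift forward by 1 and consonants shift forward by 11.
On shield: s(cons)+11=d, h(cons)+11=s, i(vowel)+1=j, e(vowel)+1=f, l(cons)+11=w, d(cons)+11=o.

dsjfwo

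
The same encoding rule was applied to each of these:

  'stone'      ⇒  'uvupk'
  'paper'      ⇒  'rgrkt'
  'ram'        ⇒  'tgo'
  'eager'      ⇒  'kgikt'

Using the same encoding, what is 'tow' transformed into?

Vowels shift forward by 6 and consonants shift forward by 2.
On tow: t(cons)+2=v, o(vowel)+6=u, w(cons)+2=y.

vuy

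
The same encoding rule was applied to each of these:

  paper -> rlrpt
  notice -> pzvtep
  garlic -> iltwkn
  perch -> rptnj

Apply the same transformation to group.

icqfr

The shifts repeat in a cycle of length 2: positions 0,1,… shift by +2, +11, then the pattern repeats.
On group: g+2=i, r+11=c, o+2=q, u+11=f, p+2=r.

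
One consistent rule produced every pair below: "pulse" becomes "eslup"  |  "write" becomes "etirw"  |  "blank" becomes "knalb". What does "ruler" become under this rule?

relur

The output letters match the input read backwards: pulse reversed is eslup. It's just the letters in reverse order.
On ruler: reverse → relur.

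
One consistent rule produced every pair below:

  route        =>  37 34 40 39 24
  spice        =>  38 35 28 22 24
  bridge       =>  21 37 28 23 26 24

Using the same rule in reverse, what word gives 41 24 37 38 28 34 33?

version

r is letter #18 and maps to 37: an offset of 19. The number is (letter's place in the alphabet, a=1) + 19.
Decoding 41 24 37 38 28 34 33: 41→(41−19)÷1=22=v, 24→(24−19)÷1=5=e, 37→(37−19)÷1=18=r, 38→(38−19)÷1=19=s, 28→(28−19)÷1=9=i, 34→(34−19)÷1=15=o, 33→(33−19)÷1=14=n.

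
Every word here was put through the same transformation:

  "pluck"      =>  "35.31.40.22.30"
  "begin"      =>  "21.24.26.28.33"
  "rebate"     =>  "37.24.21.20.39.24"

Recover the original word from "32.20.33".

p is letter #16 and maps to 35: an offset of 19. The number is (letter's place in the alphabet, a=1) + 19.
Undoing it on 32.20.33: 32→(32−19)÷1=13=m, 20→(20−19)÷1=1=a, 33→(33−19)÷1=14=n.

man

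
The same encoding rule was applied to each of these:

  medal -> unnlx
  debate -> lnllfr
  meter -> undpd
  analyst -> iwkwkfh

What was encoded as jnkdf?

beast

In medal: m→u is +8, e→n is +9, d→n is +10, a→l is +11 — the shift increases by 1 each position. The shift increases by 1 at each position, starting from +8: 8, 9, 10, ….
Decoding jnkdf: j−8=b, n−9=e, k−10=a, d−11=s, f−12=t.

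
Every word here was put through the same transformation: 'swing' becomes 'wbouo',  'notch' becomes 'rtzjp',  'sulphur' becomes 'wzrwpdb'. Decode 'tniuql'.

In swing: s→w is +4, w→b is +5, i→o is +6, n→u is +7 — the shift increases by 1 each position. Each letter shifts forward by (position + 4), i.e. 4, 5, 6, … — the shift grows by one for each successive letter.
Undoing it on tniuql: t−4=p, n−5=i, i−6=c, u−7=n, q−8=i, l−9=c.

picnic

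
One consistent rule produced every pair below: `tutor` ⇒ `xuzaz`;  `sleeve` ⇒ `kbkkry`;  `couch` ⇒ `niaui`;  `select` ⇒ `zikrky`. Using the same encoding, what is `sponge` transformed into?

kmtuvy

The output letters match the input read backwards, each shifted +6: tutor reversed is rotut. The word is reversed, then every letter is shifted forward by 6.
For sponge: reverse → egnops; then shift: e+6=k, g+6=m, n+6=t, o+6=u, p+6=v, s+6=y.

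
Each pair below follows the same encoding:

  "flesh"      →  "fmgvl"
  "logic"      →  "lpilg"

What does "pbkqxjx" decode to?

Each letter shifts forward by its position index (0, 1, 2, …) — the shift grows by one for each successive letter.
Undoing it on pbkqxjx: p−0=p, b−1=a, k−2=i, q−3=n, x−4=t, j−5=e, x−6=r.

painter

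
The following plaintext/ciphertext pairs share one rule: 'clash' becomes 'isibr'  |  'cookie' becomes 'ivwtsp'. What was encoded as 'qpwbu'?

kiosk

In clash: c→i is +6, l→s is +7, a→i is +8, s→b is +9 — the shift increases by 1 each position. The shift increases by 1 at each position, starting from +6: 6, 7, 8, ….
Decoding qpwbu: q−6=k, p−7=i, w−8=o, b−9=s, u−10=k.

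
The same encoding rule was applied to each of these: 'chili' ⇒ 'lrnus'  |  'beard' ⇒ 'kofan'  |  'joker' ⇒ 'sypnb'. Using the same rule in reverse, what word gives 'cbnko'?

tribe

The shifts repeat in a cycle of length 3: positions 0,1,… shift by +9, +10, +5, then the pattern repeats.
Reversing it on cbnko: c−9=t, b−10=r, n−5=i, k−9=b, o−10=e.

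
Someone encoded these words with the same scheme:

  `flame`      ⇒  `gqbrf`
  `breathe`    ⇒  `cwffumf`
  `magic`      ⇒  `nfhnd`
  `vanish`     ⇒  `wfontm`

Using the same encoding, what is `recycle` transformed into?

Shifts by position in flame: pos 0: f→g (+1), pos 1: l→q (+5), pos 2: a→b (+1), pos 3: m→r (+5) — repeating every 2. The shifts repeat in a cycle of length 2: positions 0,1,… shift by +1, +5, then the pattern repeats.
On recycle: r+1=s, e+5=j, c+1=d, y+5=d, c+1=d, l+5=q, e+1=f.

sjdddqf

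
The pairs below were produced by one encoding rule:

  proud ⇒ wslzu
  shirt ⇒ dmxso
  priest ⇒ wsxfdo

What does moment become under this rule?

plpfao

p(15)→w(22) and r(17)→s(18) fit y≡11x+13 (mod 26); the inverse of 11 mod 26 is 19. This is an affine cipher: with a=0,…,z=25, each position x becomes (11x+13) mod 26.
Applying it to moment: m(12)→11·12+13≡15=p; o(14)→11·14+13≡11=l; m(12)→11·12+13≡15=p; e(4)→11·4+13≡5=f; n(13)→11·13+13≡0=a; t(19)→11·19+13≡14=o (all mod 26).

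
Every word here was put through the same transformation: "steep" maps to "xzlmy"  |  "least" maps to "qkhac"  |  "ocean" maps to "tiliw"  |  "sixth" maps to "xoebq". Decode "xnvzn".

In steep: s→x is +5, t→z is +6, e→l is +7, e→m is +8 — the shift increases by 1 each position. Each letter shifts forward by (position + 5), i.e. 5, 6, 7, … — the shift grows by one for each successive letter.
Reversing it on xnvzn: x−5=s, n−6=h, v−7=o, z−8=r, n−9=e.

shore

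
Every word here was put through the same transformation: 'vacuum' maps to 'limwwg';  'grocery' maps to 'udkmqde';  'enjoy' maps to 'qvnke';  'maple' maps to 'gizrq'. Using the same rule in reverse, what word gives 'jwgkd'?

v(21)→l(11) and a(0)→i(8) fit y≡15x+8 (mod 26); the inverse of 15 mod 26 is 7. This is an affine cipher: with a=0,…,z=25, each position x becomes (15x+8) mod 26.
Undoing it on jwgkd: j(9)→7·(9−8)≡7=h; w(22)→7·(22−8)≡20=u; g(6)→7·(6−8)≡12=m; k(10)→7·(10−8)≡14=o; d(3)→7·(3−8)≡17=r (all mod 26).

humor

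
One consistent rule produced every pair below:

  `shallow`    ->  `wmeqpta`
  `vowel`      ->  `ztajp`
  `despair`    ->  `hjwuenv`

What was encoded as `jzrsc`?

funny

A repeating key of period 2 is used — shifts +4, +5 over and over.
Undoing it on jzrsc: j−4=f, z−5=u, r−4=n, s−5=n, c−4=y.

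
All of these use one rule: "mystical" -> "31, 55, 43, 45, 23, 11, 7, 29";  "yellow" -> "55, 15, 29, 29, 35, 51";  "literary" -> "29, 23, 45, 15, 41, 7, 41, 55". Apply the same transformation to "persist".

m(#13)→31 and y(#25)→55: differences scale by 2, so n = 2·pos + 5. The formula is n = 2×(alphabet index, a=1) + 5.
Applying it to persist: p=16→37, e=5→15, r=18→41, s=19→43, i=9→23, s=19→43, t=20→45.

37, 15, 41, 43, 23, 43, 45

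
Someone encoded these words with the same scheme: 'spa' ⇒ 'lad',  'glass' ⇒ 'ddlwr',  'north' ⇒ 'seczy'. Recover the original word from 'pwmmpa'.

The output letters match the input read backwards, each shifted +11: spa reversed is aps. The word is reversed, then every letter is shifted forward by 11.
Decoding pwmmpa: shift back: p−11=e, w−11=l, m−11=b, m−11=b, p−11=e, a−11=p → elbbep; then reverse → pebble.

pebble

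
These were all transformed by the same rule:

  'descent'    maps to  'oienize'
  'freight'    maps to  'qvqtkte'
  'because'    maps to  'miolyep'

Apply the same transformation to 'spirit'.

Shifts by position in descent: pos 0: d→o (+11), pos 1: e→i (+4), pos 2: s→e (+12), pos 3: c→n (+11), pos 4: e→i (+4), pos 5: n→z (+12) — repeating every 3. It's a Vigenère-style cipher with numeric key [11,4,12]: position i shifts by key[i mod 3].
For spirit: s+11=d, p+4=t, i+12=u, r+11=c, i+4=m, t+12=f.

dtucmf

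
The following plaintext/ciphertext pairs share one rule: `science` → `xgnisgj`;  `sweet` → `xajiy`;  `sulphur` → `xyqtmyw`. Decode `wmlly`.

Shifts by position in science: pos 0: s→x (+5), pos 1: c→g (+4), pos 2: i→n (+5), pos 3: e→i (+4) — repeating every 2. It's a Vigenère-style cipher with numeric key [5,4]: position i shifts by key[i mod 2].
Undoing it on wmlly: w−5=r, m−4=i, l−5=g, l−4=h, y−5=t.

right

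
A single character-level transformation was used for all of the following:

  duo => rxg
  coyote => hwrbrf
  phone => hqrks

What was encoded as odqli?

final

The output letters match the input read backwards, each shifted +3: duo reversed is oud. Two steps: reverse the string, then apply a Caesar shift of +3.
Undoing it on odqli: shift back: o−3=l, d−3=a, q−3=n, l−3=i, i−3=f → lanif; then reverse → final.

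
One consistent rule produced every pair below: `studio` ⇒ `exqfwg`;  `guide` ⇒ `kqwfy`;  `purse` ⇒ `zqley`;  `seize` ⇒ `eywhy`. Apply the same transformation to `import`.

Treating letters as 0–25, the rule is x ↦ 19x + 0 (mod 26).
For import: i(8)→19·8+0≡22=w; m(12)→19·12+0≡20=u; p(15)→19·15+0≡25=z; o(14)→19·14+0≡6=g; r(17)→19·17+0≡11=l; t(19)→19·19+0≡23=x (all mod 26).

wuzglx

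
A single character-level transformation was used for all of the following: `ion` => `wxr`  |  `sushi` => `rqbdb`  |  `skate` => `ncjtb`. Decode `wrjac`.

The output letters match the input read backwards, each shifted +9: ion reversed is noi. Read the word backwards and shift each letter +9.
Undoing it on wrjac: shift back: w−9=n, r−9=i, j−9=a, a−9=r, c−9=t → niart; then reverse → train.

train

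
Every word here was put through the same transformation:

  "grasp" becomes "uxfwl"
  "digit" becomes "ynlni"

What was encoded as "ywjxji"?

The output letters match the input read backwards, each shifted +5: grasp reversed is psarg. Read the word backwards and shift each letter +5.
Undoing it on ywjxji: shift back: y−5=t, w−5=r, j−5=e, x−5=s, j−5=e, i−5=d → tresed; then reverse → desert.

desert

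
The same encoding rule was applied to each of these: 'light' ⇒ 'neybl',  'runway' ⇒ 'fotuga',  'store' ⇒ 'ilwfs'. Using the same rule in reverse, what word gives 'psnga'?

l(11)→n(13) and i(8)→e(4) fit y≡3x+6 (mod 26); the inverse of 3 mod 26 is 9. Treating letters as 0–25, the rule is x ↦ 3x + 6 (mod 26).
Undoing it on psnga: p(15)→9·(15−6)≡3=d; s(18)→9·(18−6)≡4=e; n(13)→9·(13−6)≡11=l; g(6)→9·(6−6)≡0=a; a(0)→9·(0−6)≡24=y (all mod 26).

delay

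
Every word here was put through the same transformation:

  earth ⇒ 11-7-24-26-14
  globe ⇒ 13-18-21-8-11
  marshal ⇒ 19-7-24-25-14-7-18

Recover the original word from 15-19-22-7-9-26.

impact

e is letter #5 and maps to 11: an offset of 6. Letters become their 1-based position plus 6 (so a→7, b→8, …).
Reversing it on 15-19-22-7-9-26: 15→(15−6)÷1=9=i, 19→(19−6)÷1=13=m, 22→(22−6)÷1=16=p, 7→(7−6)÷1=1=a, 9→(9−6)÷1=3=c, 26→(26−6)÷1=20=t.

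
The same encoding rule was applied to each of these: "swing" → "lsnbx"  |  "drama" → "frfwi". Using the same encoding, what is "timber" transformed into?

The output letters match the input read backwards, each shifted +5: swing reversed is gniws. Two steps: reverse the string, then apply a Caesar shift of +5.
For timber: reverse → rebmit; then shift: r+5=w, e+5=j, b+5=g, m+5=r, i+5=n, t+5=y.

wjgrny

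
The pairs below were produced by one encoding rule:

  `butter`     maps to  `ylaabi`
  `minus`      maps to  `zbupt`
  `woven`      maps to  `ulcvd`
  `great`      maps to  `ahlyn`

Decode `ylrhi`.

baker

The output letters match the input read backwards, each shifted +7: butter reversed is rettub. The word is reversed, then every letter is shifted forward by 7.
Reversing it on ylrhi: shift back: y−7=r, l−7=e, r−7=k, h−7=a, i−7=b → rekab; then reverse → baker.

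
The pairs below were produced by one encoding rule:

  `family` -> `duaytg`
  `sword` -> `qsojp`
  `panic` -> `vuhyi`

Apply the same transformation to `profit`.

vjodyx

f(5)→d(3) and a(0)→u(20) fit y≡7x+20 (mod 26); the inverse of 7 mod 26 is 15. This is an affine cipher: with a=0,…,z=25, each position x becomes (7x+20) mod 26.
For profit: p(15)→7·15+20≡21=v; r(17)→7·17+20≡9=j; o(14)→7·14+20≡14=o; f(5)→7·5+20≡3=d; i(8)→7·8+20≡24=y; t(19)→7·19+20≡23=x (all mod 26).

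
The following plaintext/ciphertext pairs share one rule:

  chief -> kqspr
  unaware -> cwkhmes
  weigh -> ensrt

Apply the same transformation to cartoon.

Each letter shifts forward by (position + 8), i.e. 8, 9, 10, … — the shift grows by one for each successive letter.
Applying it to cartoon: c+8=k, a+9=j, r+10=b, t+11=e, o+12=a, o+13=b, n+14=b.

kjbeabb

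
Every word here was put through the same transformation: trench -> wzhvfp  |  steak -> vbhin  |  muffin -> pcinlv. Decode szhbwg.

pretty

Shifts by position in trench: pos 0: t→w (+3), pos 1: r→z (+8), pos 2: e→h (+3), pos 3: n→v (+8) — repeating every 2. A repeating key of period 2 is used — shifts +3, +8 over and over.
Decoding szhbwg: s−3=p, z−8=r, h−3=e, b−8=t, w−3=t, g−8=y.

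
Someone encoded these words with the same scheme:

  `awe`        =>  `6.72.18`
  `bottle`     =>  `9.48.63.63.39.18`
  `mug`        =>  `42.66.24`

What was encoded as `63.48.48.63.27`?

tooth

a(#1)→6 and w(#23)→72: differences scale by 3, so n = 3·pos + 3. The formula is n = 3×(alphabet index, a=1) + 3.
Decoding 63.48.48.63.27: 63→(63−3)÷3=20=t, 48→(48−3)÷3=15=o, 48→(48−3)÷3=15=o, 63→(63−3)÷3=20=t, 27→(27−3)÷3=8=h.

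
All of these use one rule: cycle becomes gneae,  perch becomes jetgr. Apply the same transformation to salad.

fcncu

Read the word backwards and shift each letter +2.
For salad: reverse → dalas; then shift: d+2=f, a+2=c, l+2=n, a+2=c, s+2=u.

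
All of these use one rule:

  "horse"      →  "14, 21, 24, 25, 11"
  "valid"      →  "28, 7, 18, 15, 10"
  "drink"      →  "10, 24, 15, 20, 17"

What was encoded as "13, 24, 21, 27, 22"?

group

h is letter #8 and maps to 14: an offset of 6. Letters become their 1-based position plus 6 (so a→7, b→8, …).
Decoding 13, 24, 21, 27, 22: 13→(13−6)÷1=7=g, 24→(24−6)÷1=18=r, 21→(21−6)÷1=15=o, 27→(27−6)÷1=21=u, 22→(22−6)÷1=16=p.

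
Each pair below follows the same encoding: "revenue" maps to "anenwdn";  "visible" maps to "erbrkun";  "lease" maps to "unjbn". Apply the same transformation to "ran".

Compare letters: r→a is +9, e→n is +9, v→e is +9 — a constant shift. It's a constant shift of +9 (ROT9).
Applying it to ran: r+9=a, a+9=j, n+9=w.

ajw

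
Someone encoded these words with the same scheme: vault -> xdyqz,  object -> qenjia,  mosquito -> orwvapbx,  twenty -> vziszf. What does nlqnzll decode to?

Each letter shifts forward by (position + 2), i.e. 2, 3, 4, … — the shift grows by one for each successive letter.
Decoding nlqnzll: n−2=l, l−3=i, q−4=m, n−5=i, z−6=t, l−7=e, l−8=d.

limited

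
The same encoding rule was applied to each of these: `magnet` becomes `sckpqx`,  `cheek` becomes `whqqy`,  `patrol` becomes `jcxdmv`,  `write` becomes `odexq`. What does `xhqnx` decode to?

Each letter's alphabet position (a=0..z=25) is mapped through 23·x+2 mod 26 — an affine cipher.
Reversing it on xhqnx: x(23)→17·(23−2)≡19=t; h(7)→17·(7−2)≡7=h; q(16)→17·(16−2)≡4=e; n(13)→17·(13−2)≡5=f; x(23)→17·(23−2)≡19=t (all mod 26).

theft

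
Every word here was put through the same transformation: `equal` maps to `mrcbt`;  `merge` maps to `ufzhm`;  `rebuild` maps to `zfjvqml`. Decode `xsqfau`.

A repeating key of period 2 is used — shifts +8, +1 over and over.
Reversing it on xsqfau: x−8=p, s−1=r, q−8=i, f−1=e, a−8=s, u−1=t.

priest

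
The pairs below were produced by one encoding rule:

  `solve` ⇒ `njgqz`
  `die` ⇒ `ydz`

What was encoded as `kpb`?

Compare letters: s→n is +21, o→j is +21, l→g is +21 — a constant shift. This is a Caesar cipher with shift 21.
Undoing it on kpb: k−21=p, p−21=u, b−21=g.

pug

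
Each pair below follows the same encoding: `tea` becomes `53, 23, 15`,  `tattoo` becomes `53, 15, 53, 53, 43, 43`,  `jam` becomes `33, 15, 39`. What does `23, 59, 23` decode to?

t(#20)→53 and e(#5)→23: differences scale by 2, so n = 2·pos + 13. With a=1..z=26, the number is 2·pos + 13.
Undoing it on 23, 59, 23: 23→(23−13)÷2=5=e, 59→(59−13)÷2=23=w, 23→(23−13)÷2=5=e.

ewe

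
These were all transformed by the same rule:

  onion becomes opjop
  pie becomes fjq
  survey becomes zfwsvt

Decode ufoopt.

sonnet

The output letters match the input read backwards, each shifted +1: onion reversed is noino. Two steps: reverse the string, then apply a Caesar shift of +1.
Decoding ufoopt: shift back: u−1=t, f−1=e, o−1=n, o−1=n, p−1=o, t−1=s → tennos; then reverse → sonnet.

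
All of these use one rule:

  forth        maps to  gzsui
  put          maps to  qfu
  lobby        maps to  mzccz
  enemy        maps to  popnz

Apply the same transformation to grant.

hslou

The shift depends on letter class: consonant f→g is +1, but vowel o→z is +11. Two shifts are in play — +11 for a/e/i/o/u, +1 for every other letter.
For grant: g(cons)+1=h, r(cons)+1=s, a(vowel)+11=l, n(cons)+1=o, t(cons)+1=u.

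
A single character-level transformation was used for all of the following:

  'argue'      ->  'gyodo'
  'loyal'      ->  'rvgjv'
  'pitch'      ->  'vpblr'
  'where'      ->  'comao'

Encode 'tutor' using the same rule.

zbbxb

Each letter shifts forward by (position + 6), i.e. 6, 7, 8, … — the shift grows by one for each successive letter.
On tutor: t+6=z, u+7=b, t+8=b, o+9=x, r+10=b.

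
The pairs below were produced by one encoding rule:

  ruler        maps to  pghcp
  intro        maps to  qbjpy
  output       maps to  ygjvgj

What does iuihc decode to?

r(17)→p(15) and u(20)→g(6) fit y≡23x+14 (mod 26); the inverse of 23 mod 26 is 17. Treating letters as 0–25, the rule is x ↦ 23x + 14 (mod 26).
Reversing it on iuihc: i(8)→17·(8−14)≡2=c; u(20)→17·(20−14)≡24=y; i(8)→17·(8−14)≡2=c; h(7)→17·(7−14)≡11=l; c(2)→17·(2−14)≡4=e (all mod 26).

cycle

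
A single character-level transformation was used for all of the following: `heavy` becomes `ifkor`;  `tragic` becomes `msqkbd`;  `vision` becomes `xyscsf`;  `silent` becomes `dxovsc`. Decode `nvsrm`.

child

The word is reversed, then every letter is shifted forward by 10.
Decoding nvsrm: shift back: n−10=d, v−10=l, s−10=i, r−10=h, m−10=c → dlihc; then reverse → child.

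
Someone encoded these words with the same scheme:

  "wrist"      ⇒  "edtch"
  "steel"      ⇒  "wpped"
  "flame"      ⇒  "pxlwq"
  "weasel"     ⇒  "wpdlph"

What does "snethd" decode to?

The word is reversed, then every letter is shifted forward by 11.
Decoding snethd: shift back: s−11=h, n−11=c, e−11=t, t−11=i, h−11=w, d−11=s → hctiws; then reverse → switch.

switch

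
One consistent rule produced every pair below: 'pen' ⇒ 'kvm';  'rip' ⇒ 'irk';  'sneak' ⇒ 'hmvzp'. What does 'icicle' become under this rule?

rxrxov

Each letter is replaced by its mirror in the alphabet: a↔z, b↔y, c↔x, and so on (the Atbash cipher).
Applying it to icicle: i↔r, c↔x, i↔r, c↔x, l↔o, e↔v.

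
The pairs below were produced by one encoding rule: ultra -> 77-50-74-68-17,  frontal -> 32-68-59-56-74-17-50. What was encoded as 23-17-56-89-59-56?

u(#21)→77 and l(#12)→50: differences scale by 3, so n = 3·pos + 14. The formula is n = 3×(alphabet index, a=1) + 14.
Undoing it on 23-17-56-89-59-56: 23→(23−14)÷3=3=c, 17→(17−14)÷3=1=a, 56→(56−14)÷3=14=n, 89→(89−14)÷3=25=y, 59→(59−14)÷3=15=o, 56→(56−14)÷3=14=n.

canyon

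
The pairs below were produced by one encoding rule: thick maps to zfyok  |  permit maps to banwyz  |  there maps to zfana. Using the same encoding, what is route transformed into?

nisza

t(19)→z(25) and h(7)→f(5) fit y≡19x+2 (mod 26); the inverse of 19 mod 26 is 11. Treating letters as 0–25, the rule is x ↦ 19x + 2 (mod 26).
Applying it to route: r(17)→19·17+2≡13=n; o(14)→19·14+2≡8=i; u(20)→19·20+2≡18=s; t(19)→19·19+2≡25=z; e(4)→19·4+2≡0=a (all mod 26).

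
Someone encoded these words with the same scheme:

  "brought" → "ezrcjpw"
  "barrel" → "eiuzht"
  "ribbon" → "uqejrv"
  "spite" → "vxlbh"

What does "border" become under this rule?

A repeating key of period 2 is used — shifts +3, +8 over and over.
On border: b+3=e, o+8=w, r+3=u, d+8=l, e+3=h, r+8=z.

ewulhz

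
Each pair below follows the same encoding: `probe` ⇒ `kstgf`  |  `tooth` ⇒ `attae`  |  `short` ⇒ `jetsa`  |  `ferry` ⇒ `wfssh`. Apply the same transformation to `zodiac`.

ytovpx

p(15)→k(10) and r(17)→s(18) fit y≡17x+15 (mod 26); the inverse of 17 mod 26 is 23. Each letter's alphabet position (a=0..z=25) is mapped through 17·x+15 mod 26 — an affine cipher.
On zodiac: z(25)→17·25+15≡24=y; o(14)→17·14+15≡19=t; d(3)→17·3+15≡14=o; i(8)→17·8+15≡21=v; a(0)→17·0+15≡15=p; c(2)→17·2+15≡23=x (all mod 26).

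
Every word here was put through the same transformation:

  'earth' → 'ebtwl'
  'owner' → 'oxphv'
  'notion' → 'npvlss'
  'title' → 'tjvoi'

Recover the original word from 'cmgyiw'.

In earth: e→e is +0, a→b is +1, r→t is +2, t→w is +3 — the shift increases by 1 each position. Letter i (0-indexed) is shifted by i+0, so successive shifts are 0, 1, 2, ….
Decoding cmgyiw: c−0=c, m−1=l, g−2=e, y−3=v, i−4=e, w−5=r.

clever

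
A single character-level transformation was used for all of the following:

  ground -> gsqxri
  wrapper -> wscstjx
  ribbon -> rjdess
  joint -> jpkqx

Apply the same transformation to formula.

fptpyqg

In ground: g→g is +0, r→s is +1, o→q is +2, u→x is +3 — the shift increases by 1 each position. Each letter shifts forward by its position index (0, 1, 2, …) — the shift grows by one for each successive letter.
On formula: f+0=f, o+1=p, r+2=t, m+3=p, u+4=y, l+5=q, a+6=g.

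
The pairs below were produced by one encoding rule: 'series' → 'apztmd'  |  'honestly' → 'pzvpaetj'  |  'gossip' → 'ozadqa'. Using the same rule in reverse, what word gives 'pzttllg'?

The shifts repeat in a cycle of length 2: positions 0,1,… shift by +8, +11, then the pattern repeats.
Undoing it on pzttllg: p−8=h, z−11=o, t−8=l, t−11=i, l−8=d, l−11=a, g−8=y.

holiday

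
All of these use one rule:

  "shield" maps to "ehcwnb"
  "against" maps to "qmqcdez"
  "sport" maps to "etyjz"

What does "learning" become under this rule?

nwqjdcdm

s(18)→e(4) and h(7)→h(7) fit y≡21x+16 (mod 26); the inverse of 21 mod 26 is 5. Treating letters as 0–25, the rule is x ↦ 21x + 16 (mod 26).
Applying it to learning: l(11)→21·11+16≡13=n; e(4)→21·4+16≡22=w; a(0)→21·0+16≡16=q; r(17)→21·17+16≡9=j; n(13)→21·13+16≡3=d; i(8)→21·8+16≡2=c; n(13)→21·13+16≡3=d; g(6)→21·6+16≡12=m (all mod 26).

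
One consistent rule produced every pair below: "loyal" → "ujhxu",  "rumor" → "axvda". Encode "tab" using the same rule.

kjc

The output letters match the input read backwards, each shifted +9: loyal reversed is layol. The word is reversed, then every letter is shifted forward by 9.
On tab: reverse → bat; then shift: b+9=k, a+9=j, t+9=c.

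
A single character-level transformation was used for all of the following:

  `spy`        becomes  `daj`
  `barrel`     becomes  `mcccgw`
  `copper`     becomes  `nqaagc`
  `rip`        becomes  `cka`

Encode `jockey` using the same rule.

Vowels shift forward by 2 and consonants shift forward by 11.
Applying it to jockey: j(cons)+11=u, o(vowel)+2=q, c(cons)+11=n, k(cons)+11=v, e(vowel)+2=g, y(cons)+11=j.

uqnvgj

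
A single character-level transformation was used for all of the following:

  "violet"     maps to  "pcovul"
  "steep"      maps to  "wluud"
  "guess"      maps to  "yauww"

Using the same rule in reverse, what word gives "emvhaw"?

v(21)→p(15) and i(8)→c(2) fit y≡15x+12 (mod 26); the inverse of 15 mod 26 is 7. This is an affine cipher: with a=0,…,z=25, each position x becomes (15x+12) mod 26.
Undoing it on emvhaw: e(4)→7·(4−12)≡22=w; m(12)→7·(12−12)≡0=a; v(21)→7·(21−12)≡11=l; h(7)→7·(7−12)≡17=r; a(0)→7·(0−12)≡20=u; w(22)→7·(22−12)≡18=s (all mod 26).

walrus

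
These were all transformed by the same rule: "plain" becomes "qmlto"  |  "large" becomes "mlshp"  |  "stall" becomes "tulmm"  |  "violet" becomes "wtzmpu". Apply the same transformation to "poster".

qztups

The shift depends on letter class: consonant p→q is +1, but vowel a→l is +11. Vowels shift forward by 11 and consonants shift forward by 1.
On poster: p(cons)+1=q, o(vowel)+11=z, s(cons)+1=t, t(cons)+1=u, e(vowel)+11=p, r(cons)+1=s.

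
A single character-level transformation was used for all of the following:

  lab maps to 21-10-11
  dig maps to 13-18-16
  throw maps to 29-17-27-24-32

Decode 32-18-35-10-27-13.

l is letter #12 and maps to 21: an offset of 9. The number is (letter's place in the alphabet, a=1) + 9.
Undoing it on 32-18-35-10-27-13: 32→(32−9)÷1=23=w, 18→(18−9)÷1=9=i, 35→(35−9)÷1=26=z, 10→(10−9)÷1=1=a, 27→(27−9)÷1=18=r, 13→(13−9)÷1=4=d.

wizard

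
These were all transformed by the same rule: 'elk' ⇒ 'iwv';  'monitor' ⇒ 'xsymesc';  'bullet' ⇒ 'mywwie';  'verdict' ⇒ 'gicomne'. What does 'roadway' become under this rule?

cseohej

The shift depends on letter class: consonant l→w is +11, but vowel e→i is +4. Vowels shift forward by 4 and consonants shift forward by 11.
On roadway: r(cons)+11=c, o(vowel)+4=s, a(vowel)+4=e, d(cons)+11=o, w(cons)+11=h, a(vowel)+4=e, y(cons)+11=j.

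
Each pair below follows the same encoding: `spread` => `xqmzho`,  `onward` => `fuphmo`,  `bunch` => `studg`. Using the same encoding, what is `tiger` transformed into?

irvzm

s(18)→x(23) and p(15)→q(16) fit y≡11x+7 (mod 26); the inverse of 11 mod 26 is 19. This is an affine cipher: with a=0,…,z=25, each position x becomes (11x+7) mod 26.
Applying it to tiger: t(19)→11·19+7≡8=i; i(8)→11·8+7≡17=r; g(6)→11·6+7≡21=v; e(4)→11·4+7≡25=z; r(17)→11·17+7≡12=m (all mod 26).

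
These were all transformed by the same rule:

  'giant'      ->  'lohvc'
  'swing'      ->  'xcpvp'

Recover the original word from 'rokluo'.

In giant: g→l is +5, i→o is +6, a→h is +7, n→v is +8 — the shift increases by 1 each position. The shift increases by 1 at each position, starting from +5: 5, 6, 7, ….
Reversing it on rokluo: r−5=m, o−6=i, k−7=d, l−8=d, u−9=l, o−10=e.

middle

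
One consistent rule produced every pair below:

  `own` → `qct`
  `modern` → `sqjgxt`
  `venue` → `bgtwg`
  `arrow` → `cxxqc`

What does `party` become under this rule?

vcxze

The shift depends on letter class: consonant w→c is +6, but vowel o→q is +2. Two shifts are in play — +2 for a/e/i/o/u, +6 for every other letter.
For party: p(cons)+6=v, a(vowel)+2=c, r(cons)+6=x, t(cons)+6=z, y(cons)+6=e.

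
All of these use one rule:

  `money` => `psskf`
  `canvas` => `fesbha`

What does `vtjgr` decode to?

In money: m→p is +3, o→s is +4, n→s is +5, e→k is +6 — the shift increases by 1 each position. The shift increases by 1 at each position, starting from +3: 3, 4, 5, ….
Undoing it on vtjgr: v−3=s, t−4=p, j−5=e, g−6=a, r−7=k.

speak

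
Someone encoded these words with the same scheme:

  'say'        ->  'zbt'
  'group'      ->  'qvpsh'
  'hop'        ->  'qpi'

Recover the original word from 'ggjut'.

Read the word backwards and shift each letter +1.
Undoing it on ggjut: shift back: g−1=f, g−1=f, j−1=i, u−1=t, t−1=s → ffits; then reverse → stiff.

stiff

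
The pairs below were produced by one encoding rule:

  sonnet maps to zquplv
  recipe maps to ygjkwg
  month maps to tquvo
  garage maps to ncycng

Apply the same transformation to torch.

Shifts by position in sonnet: pos 0: s→z (+7), pos 1: o→q (+2), pos 2: n→u (+7), pos 3: n→p (+2) — repeating every 2. The shifts repeat in a cycle of length 2: positions 0,1,… shift by +7, +2, then the pattern repeats.
For torch: t+7=a, o+2=q, r+7=y, c+2=e, h+7=o.

aqyeo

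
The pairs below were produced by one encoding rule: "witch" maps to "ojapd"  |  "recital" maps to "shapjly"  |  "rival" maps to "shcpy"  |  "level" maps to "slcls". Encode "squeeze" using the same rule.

Read the word backwards and shift each letter +7.
For squeeze: reverse → ezeeuqs; then shift: e+7=l, z+7=g, e+7=l, e+7=l, u+7=b, q+7=x, s+7=z.

lgllbxz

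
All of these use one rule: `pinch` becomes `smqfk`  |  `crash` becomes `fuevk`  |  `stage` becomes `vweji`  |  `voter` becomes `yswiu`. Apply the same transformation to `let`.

The shift depends on letter class: consonant p→s is +3, but vowel i→m is +4. Two shifts are in play — +4 for a/e/i/o/u, +3 for every other letter.
On let: l(cons)+3=o, e(vowel)+4=i, t(cons)+3=w.

oiw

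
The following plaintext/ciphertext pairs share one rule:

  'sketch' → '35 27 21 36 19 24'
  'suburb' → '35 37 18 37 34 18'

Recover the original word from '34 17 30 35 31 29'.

s is letter #19 and maps to 35: an offset of 16. The number is (letter's place in the alphabet, a=1) + 16.
Decoding 34 17 30 35 31 29: 34→(34−16)÷1=18=r, 17→(17−16)÷1=1=a, 30→(30−16)÷1=14=n, 35→(35−16)÷1=19=s, 31→(31−16)÷1=15=o, 29→(29−16)÷1=13=m.

ransom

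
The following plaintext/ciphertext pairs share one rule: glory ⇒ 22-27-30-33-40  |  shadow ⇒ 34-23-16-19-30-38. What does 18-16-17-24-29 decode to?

cabin

g is letter #7 and maps to 22: an offset of 15. Letters become their 1-based position plus 15 (so a→16, b→17, …).
Reversing it on 18-16-17-24-29: 18→(18−15)÷1=3=c, 16→(16−15)÷1=1=a, 17→(17−15)÷1=2=b, 24→(24−15)÷1=9=i, 29→(29−15)÷1=14=n.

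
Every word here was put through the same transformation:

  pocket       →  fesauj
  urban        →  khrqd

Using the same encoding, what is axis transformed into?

Compare letters: p→f is +16, o→e is +16, c→s is +16 — a constant shift. It's a constant shift of +16 (ROT16).
Applying it to axis: a+16=q, x+16=n, i+16=y, s+16=i.

qnyi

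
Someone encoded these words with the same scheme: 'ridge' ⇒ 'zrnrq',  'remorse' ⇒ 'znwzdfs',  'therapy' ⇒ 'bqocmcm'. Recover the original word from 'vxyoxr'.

noodle

The shift increases by 1 at each position, starting from +8: 8, 9, 10, ….
Reversing it on vxyoxr: v−8=n, x−9=o, y−10=o, o−11=d, x−12=l, r−13=e.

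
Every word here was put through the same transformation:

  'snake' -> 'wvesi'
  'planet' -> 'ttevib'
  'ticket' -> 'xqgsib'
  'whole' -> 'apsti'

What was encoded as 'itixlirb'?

elephant

Shifts by position in snake: pos 0: s→w (+4), pos 1: n→v (+8), pos 2: a→e (+4), pos 3: k→s (+8) — repeating every 2. A repeating key of period 2 is used — shifts +4, +8 over and over.
Undoing it on itixlirb: i−4=e, t−8=l, i−4=e, x−8=p, l−4=h, i−8=a, r−4=n, b−8=t.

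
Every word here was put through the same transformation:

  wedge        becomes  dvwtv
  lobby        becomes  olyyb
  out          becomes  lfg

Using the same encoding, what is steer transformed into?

Each pair mirrors across the alphabet (w↔d, e↔v, d↔w): positions sum to 25. Letters are reflected about the middle of the alphabet (position → 25−position): Atbash.
For steer: s↔h, t↔g, e↔v, e↔v, r↔i.

hgvvi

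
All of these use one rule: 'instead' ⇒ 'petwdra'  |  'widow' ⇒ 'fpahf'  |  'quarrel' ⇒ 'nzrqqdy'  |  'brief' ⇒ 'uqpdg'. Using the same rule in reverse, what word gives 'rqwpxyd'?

i(8)→p(15) and n(13)→e(4) fit y≡3x+17 (mod 26); the inverse of 3 mod 26 is 9. Each letter's alphabet position (a=0..z=25) is mapped through 3·x+17 mod 26 — an affine cipher.
Decoding rqwpxyd: r(17)→9·(17−17)≡0=a; q(16)→9·(16−17)≡17=r; w(22)→9·(22−17)≡19=t; p(15)→9·(15−17)≡8=i; x(23)→9·(23−17)≡2=c; y(24)→9·(24−17)≡11=l; d(3)→9·(3−17)≡4=e (all mod 26).

article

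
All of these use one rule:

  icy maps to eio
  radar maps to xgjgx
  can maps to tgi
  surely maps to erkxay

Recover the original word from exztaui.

country

Read the word backwards and shift each letter +6.
Undoing it on exztaui: shift back: e−6=y, x−6=r, z−6=t, t−6=n, a−6=u, u−6=o, i−6=c → yrtnuoc; then reverse → country.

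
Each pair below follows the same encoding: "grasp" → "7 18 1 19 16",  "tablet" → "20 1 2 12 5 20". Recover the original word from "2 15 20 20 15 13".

g is letter #7 and maps to 7: an offset of 0. Letters become their 1-indexed alphabet positions: a=1 … z=26.
Reversing it on 2 15 20 20 15 13: 2=b, 15=o, 20=t, 20=t, 15=o, 13=m.

bottom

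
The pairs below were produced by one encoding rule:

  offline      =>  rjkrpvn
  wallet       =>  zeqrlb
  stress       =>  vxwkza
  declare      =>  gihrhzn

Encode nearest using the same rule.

Each letter shifts forward by (position + 3), i.e. 3, 4, 5, … — the shift grows by one for each successive letter.
Applying it to nearest: n+3=q, e+4=i, a+5=f, r+6=x, e+7=l, s+8=a, t+9=c.

qifxlac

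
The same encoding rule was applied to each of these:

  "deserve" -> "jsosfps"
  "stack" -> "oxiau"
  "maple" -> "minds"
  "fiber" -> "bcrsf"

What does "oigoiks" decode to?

d(3)→j(9) and e(4)→s(18) fit y≡9x+8 (mod 26); the inverse of 9 mod 26 is 3. Each letter's alphabet position (a=0..z=25) is mapped through 9·x+8 mod 26 — an affine cipher.
Reversing it on oigoiks: o(14)→3·(14−8)≡18=s; i(8)→3·(8−8)≡0=a; g(6)→3·(6−8)≡20=u; o(14)→3·(14−8)≡18=s; i(8)→3·(8−8)≡0=a; k(10)→3·(10−8)≡6=g; s(18)→3·(18−8)≡4=e (all mod 26).

sausage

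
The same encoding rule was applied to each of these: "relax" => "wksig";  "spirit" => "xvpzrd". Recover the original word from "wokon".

In relax: r→w is +5, e→k is +6, l→s is +7, a→i is +8 — the shift increases by 1 each position. The shift increases by 1 at each position, starting from +5: 5, 6, 7, ….
Reversing it on wokon: w−5=r, o−6=i, k−7=d, o−8=g, n−9=e.

ridge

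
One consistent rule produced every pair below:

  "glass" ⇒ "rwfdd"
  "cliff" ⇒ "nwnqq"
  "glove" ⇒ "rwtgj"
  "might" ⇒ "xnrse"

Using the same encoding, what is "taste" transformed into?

Two shifts are in play — +5 for a/e/i/o/u, +11 for every other letter.
For taste: t(cons)+11=e, a(vowel)+5=f, s(cons)+11=d, t(cons)+11=e, e(vowel)+5=j.

efdej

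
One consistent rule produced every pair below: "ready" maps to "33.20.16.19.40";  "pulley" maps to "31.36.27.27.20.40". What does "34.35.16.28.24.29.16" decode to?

r is letter #18 and maps to 33: an offset of 15. Letters become their 1-based position plus 15 (so a→16, b→17, …).
Undoing it on 34.35.16.28.24.29.16: 34→(34−15)÷1=19=s, 35→(35−15)÷1=20=t, 16→(16−15)÷1=1=a, 28→(28−15)÷1=13=m, 24→(24−15)÷1=9=i, 29→(29−15)÷1=14=n, 16→(16−15)÷1=1=a.

stamina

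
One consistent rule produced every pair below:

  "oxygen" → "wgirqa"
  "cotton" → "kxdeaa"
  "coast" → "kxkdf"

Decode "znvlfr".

relate

In oxygen: o→w is +8, x→g is +9, y→i is +10, g→r is +11 — the shift increases by 1 each position. Letter i (0-indexed) is shifted by i+8, so successive shifts are 8, 9, 10, ….
Undoing it on znvlfr: z−8=r, n−9=e, v−10=l, l−11=a, f−12=t, r−13=e.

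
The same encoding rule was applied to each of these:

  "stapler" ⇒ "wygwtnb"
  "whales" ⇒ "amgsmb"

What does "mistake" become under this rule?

qnyaito

In stapler: s→w is +4, t→y is +5, a→g is +6, p→w is +7 — the shift increases by 1 each position. Letter i (0-indexed) is shifted by i+4, so successive shifts are 4, 5, 6, ….
On mistake: m+4=q, i+5=n, s+6=y, t+7=a, a+8=i, k+9=t, e+10=o.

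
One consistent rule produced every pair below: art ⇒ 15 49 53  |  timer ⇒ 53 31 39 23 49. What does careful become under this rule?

19 15 49 23 25 55 37

a(#1)→15 and r(#18)→49: differences scale by 2, so n = 2·pos + 13. With a=1..z=26, the number is 2·pos + 13.
On careful: c=3→19, a=1→15, r=18→49, e=5→23, f=6→25, u=21→55, l=12→37.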